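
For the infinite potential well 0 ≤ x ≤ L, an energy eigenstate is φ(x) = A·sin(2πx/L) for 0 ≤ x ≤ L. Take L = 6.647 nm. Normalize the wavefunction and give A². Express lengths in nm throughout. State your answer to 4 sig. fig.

The normalization condition is ∫|φ|² dx = 1 from 0 to L.
Using sin²θ = (1 − cos 2θ)/2, carrying out the integral gives A² · L/2.
So A² = (L/2)^(−1).
Substituting L = 6.647 gives A² = 0.30089, so A = 0.54853.

A^2 ≈ 0.3009 nm^(-1)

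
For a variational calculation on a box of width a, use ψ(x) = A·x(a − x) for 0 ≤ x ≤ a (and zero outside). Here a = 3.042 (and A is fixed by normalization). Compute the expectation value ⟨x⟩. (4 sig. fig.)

⟨x⟩ ≈ 1.521

The expectation value is the |ψ|²-weighted average of x: ∫ x|ψ|² dx.
Expanding the polynomial and integrating term by term, evaluating both integrals, ⟨x⟩ = a/2.
Putting a = 3.042 gives 1.5210.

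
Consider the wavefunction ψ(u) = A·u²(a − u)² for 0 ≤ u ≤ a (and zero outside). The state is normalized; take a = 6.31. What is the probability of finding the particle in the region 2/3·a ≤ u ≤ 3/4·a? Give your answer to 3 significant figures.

P = ∫_{2/3·a}^{3/4·a} |ψ(u)|² du.
Since A² = 1/(a^9/630), this is the region integral divided by the full normalization integral.
Substituting t = u/a, A² and the length scale cancel in the ratio: P = ∫_{2/3}^{3/4} t^4·(1 - t)^4 dt / ∫_{0}^{1} t^4·(1 - t)^4 dt.
An antiderivative of t^4·(1 - t)^4 is t^5·(70·t^4 - 315·t^3 + 540·t^2 - 420·t + 126)/630; evaluating from 2/3 to 3/4 gives ≈ 0.00015225, while the full integral is 1/630.
This works out to P = 0.09592.

P ≈ 0.0959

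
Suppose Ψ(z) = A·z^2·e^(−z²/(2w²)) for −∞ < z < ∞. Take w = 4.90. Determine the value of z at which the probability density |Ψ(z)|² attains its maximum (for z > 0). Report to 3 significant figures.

z ≈ 6.93

The maximum of |Ψ(z)|² occurs where its derivative vanishes.
This gives z = √(2)·w.
With w = 4.90, the value of z > 0 at which the probability density is greatest is 6.930.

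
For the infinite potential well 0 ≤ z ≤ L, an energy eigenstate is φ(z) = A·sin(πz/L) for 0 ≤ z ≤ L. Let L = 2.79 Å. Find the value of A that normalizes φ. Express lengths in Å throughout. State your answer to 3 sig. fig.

A ≈ 0.847 Å^(-1/2)

Normalization requires ∫|φ|² dz = 1, integrated from 0 to L.
Carrying out the integral gives A² · L/2.
Plugging in L = 2.79 yields A = 0.8467.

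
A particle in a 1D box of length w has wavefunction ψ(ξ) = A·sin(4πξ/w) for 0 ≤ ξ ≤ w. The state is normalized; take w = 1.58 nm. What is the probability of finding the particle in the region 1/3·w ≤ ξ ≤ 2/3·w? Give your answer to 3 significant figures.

P ≈ 0.402

P = ∫_{1/3·w}^{2/3·w} |ψ(ξ)|² dξ.
Since A² = 1/(w/2), this is the region integral divided by the full normalization integral.
Substituting u = ξ/w, A² and the length scale cancel in the ratio: P = ∫_{1/3}^{2/3} sin(4·π·u)^2 du / ∫_{0}^{1} sin(4·π·u)^2 du.
With ∫ sin(4·π·u)^2 du = u/2 - sin(4·π·u)·cos(4·π·u)/(8·π) + C, the region integral is √(3)/(16·π) + 1/6 and the full one is 1/2.
The result is P = (√(3)/8 + π/3)/π.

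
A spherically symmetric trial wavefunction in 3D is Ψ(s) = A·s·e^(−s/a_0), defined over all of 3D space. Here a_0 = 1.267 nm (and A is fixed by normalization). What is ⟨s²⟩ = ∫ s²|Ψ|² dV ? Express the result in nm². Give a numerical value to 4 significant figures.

⟨s²⟩ = ∫ s^2 |Ψ|² 4πs² ds over the full domain.
Evaluating both integrals, ⟨s²⟩ = 15·a_0^2/2.
With a_0 = 1.267, ⟨s^2⟩ = 12.040.

⟨s^2⟩ ≈ 12.04 nm^2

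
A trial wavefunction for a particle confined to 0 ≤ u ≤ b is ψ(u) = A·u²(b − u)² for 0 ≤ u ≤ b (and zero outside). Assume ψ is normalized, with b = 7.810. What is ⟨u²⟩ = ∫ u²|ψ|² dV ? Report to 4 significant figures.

By definition ⟨u²⟩ = ∫ u^2 |ψ(u)|² du.
The ratio of the moment integral to the normalization integral gives ⟨u²⟩ = 3·b^2/11.
Putting b = 7.810 gives 16.635.

⟨u^2⟩ ≈ 16.64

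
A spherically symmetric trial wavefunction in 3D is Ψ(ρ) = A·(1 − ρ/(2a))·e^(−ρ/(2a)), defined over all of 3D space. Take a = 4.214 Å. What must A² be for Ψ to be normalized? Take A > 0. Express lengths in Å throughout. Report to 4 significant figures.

The normalization condition is ∫|Ψ|² 4πρ² dρ = 1 from 0 to ∞.
Carrying out the integral gives A² · 8·π·a^3.
Hence A² = 1/[8·π·a^3].
With a = 4.214: A² = 0.00053171 and A = 0.023059.

A^2 ≈ 0.0005317 Å^(-3)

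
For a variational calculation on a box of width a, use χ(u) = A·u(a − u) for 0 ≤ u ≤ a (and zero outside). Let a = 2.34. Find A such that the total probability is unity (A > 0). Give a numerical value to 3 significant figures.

A ≈ 0.654

Normalization requires ∫|χ|² du = 1, integrated from 0 to a.
Expanding the polynomial and integrating term by term, the integral (without the A² prefactor) comes out to a^5/30.
Hence A² = 1/[a^5/30].
Plugging in a = 2.34 yields A = 0.6539.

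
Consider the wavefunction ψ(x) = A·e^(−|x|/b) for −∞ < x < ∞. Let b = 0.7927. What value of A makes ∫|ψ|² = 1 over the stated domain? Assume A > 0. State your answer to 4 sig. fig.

Require ∫ |ψ|² dx = 1 over the whole domain.
Carrying out the integral gives A² · b.
Setting this equal to 1 gives A² = 1/(b).
Substituting b = 0.7927 gives A² = 1.2615, so A = 1.1232.

A ≈ 1.123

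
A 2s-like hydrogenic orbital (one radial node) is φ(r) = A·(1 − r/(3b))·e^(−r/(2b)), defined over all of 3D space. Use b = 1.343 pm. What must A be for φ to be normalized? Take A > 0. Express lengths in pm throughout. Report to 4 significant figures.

A ≈ 0.2220 pm^(-3/2)

Require ∫ |φ|² 4πr² dr = 1 over the whole domain.
The angular integral contributes 4π, leaving ∫₀^∞ r²|φ|² dr.
∫|φ|² 4πr² dr = A²·(8·π·b^3/3).
Hence A² = 1/[8·π·b^3/3].
With b = 1.343: A² = 0.049278 and A = 0.22199.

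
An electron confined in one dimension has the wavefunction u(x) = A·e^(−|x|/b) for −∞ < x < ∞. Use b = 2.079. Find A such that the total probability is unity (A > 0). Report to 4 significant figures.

A ≈ 0.6935

We need A² ∫|f|² dx = 1, taking the integral from −∞ to ∞.
Using ∫₀^∞ xⁿ e^(−αx) dx = n!/αⁿ⁺¹, the integral (without the A² prefactor) comes out to b.
Setting this equal to 1 gives A² = 1/(b).
Plugging in b = 2.079 yields A = 0.69354.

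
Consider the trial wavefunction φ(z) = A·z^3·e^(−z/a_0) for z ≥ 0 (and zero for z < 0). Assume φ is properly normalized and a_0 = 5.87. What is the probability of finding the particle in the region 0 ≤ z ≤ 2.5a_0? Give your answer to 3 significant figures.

P = ∫_{0}^{2.5a_0} |φ(z)|² dz.
The normalization integral ∫|φ|²dz over the whole domain equals 45·a_0^7/8·A², and A² cancels in the ratio.
Substituting u = z/a_0, A² and the length scale cancel in the ratio: P = ∫_{0}^{2.5} u^6·e^(-2·u) du / ∫_{0}^{∞} u^6·e^(-2·u) du.
With ∫ u^6·e^(-2·u) du = -(4·u^6 + 12·u^5 + 30·u^4 + 60·u^3 + 90·u^2 + 90·u + 45)·e^(-2·u)/8 + C, the region integral is ≈ 1.3377 and the full one is 45/8.
Taking the ratio, P = 0.2378.

P ≈ 0.238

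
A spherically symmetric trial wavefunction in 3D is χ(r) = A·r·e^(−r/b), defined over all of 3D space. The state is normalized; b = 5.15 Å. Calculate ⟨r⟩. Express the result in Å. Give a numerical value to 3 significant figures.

⟨r⟩ ≈ 12.9 Å

The expectation value is the |χ|²-weighted average of r: ∫ r|χ|² 4πr² dr.
Using ∫₀^∞ rⁿ e^(−αr) dr = n!/αⁿ⁺¹, the ratio of the moment integral to the normalization integral gives ⟨r⟩ = 5·b/2.
Putting b = 5.15 gives 12.88.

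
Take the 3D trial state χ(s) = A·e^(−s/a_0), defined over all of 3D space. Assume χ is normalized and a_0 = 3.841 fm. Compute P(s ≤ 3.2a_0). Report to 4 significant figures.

With dV = 4πs²ds, the probability is ∫|χ|² dV over s ≤ 3.2a_0.
A² is fixed by ∫₀^∞ 4πs²|χ|² ds = 1, i.e. A² = (π·a_0^3)^(−1).
In terms of u = s/a_0 (A², 4π and the length scale all cancel between numerator and denominator), P = [∫_{0}^{3.2} u^2·e^(-2·u) du] / [∫_{0}^{∞} u^2·e^(-2·u) du].
With ∫ u^2·e^(-2·u) du = -(2·u^2 + 2·u + 1)·e^(-2·u)/4 + C, the region integral is 1/4 - 697·e^(-32/5)/100 and the full one is 1/4.
Taking the ratio yields P = 0.95368.

P ≈ 0.9537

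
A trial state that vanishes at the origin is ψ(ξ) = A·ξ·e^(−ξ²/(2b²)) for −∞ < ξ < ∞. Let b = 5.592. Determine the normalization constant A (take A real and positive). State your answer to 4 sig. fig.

Require ∫ |ψ|² dξ = 1 over the whole domain.
Using the Gaussian integral ∫_{−∞}^{∞} e^(−αξ²) dξ = √(π/α), with ψ = A·ξ·e^(−ξ²/(2b²)), the integral evaluates to A²·[√(π)·b^3/2].
Hence A² = 1/[√(π)·b^3/2].
With b = 5.592: A² = 0.0064529 and A = 0.080330.

A ≈ 0.08033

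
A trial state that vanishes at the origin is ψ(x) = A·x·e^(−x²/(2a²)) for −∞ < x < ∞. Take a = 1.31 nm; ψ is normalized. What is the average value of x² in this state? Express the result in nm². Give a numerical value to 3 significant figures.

⟨x^2⟩ ≈ 2.57 nm^2

The expectation value is the |ψ|²-weighted average of x^2: ∫ x^2|ψ|² dx.
With ∫_{−∞}^{∞} x^(2m) e^(−αx²) dx = (2m−1)!!·√π / (2^m α^(m+1/2)), evaluating both integrals, ⟨x²⟩ = 3·a^2/2.
Putting a = 1.31 gives 2.574.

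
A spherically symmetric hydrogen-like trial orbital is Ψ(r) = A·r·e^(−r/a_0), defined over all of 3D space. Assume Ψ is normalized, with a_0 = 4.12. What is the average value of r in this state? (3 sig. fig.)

⟨r⟩ ≈ 10.3

⟨r⟩ = ∫ r |Ψ|² 4πr² dr over the full domain.
Recall ∫₀^∞ r^m e^(−r/β) dr = m!·β^(m+1), evaluating both integrals, ⟨r⟩ = 5·a_0/2.
Putting a_0 = 4.12 gives 10.30.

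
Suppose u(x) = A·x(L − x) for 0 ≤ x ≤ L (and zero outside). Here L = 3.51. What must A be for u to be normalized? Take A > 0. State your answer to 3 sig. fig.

A ≈ 0.237

We need A² ∫|f|² dx = 1, taking the integral from 0 to L.
Expanding the polynomial and integrating term by term, with u = A·x(L − x), the integral evaluates to A²·[L^5/30].
Setting this equal to 1 gives A² = 1/(L^5/30).
With L = 3.51: A² = 0.05631 and A = 0.2373.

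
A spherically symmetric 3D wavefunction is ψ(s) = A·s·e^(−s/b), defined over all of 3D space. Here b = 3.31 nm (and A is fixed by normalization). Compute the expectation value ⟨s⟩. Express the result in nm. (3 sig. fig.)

⟨s⟩ ≈ 8.28 nm

The expectation value is the |ψ|²-weighted average of s: ∫ s|ψ|² 4πs² ds.
Using ∫₀^∞ sⁿ e^(−αs) ds = n!/αⁿ⁺¹, evaluating both integrals, ⟨s⟩ = 5·b/2.
With b = 3.31, ⟨s⟩ = 8.275.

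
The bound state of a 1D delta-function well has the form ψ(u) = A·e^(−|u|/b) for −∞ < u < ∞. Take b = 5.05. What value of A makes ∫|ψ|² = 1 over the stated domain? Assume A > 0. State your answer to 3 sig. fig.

A ≈ 0.445

The normalization condition is ∫|ψ|² du = 1 from −∞ to ∞.
With ∫₀^∞ u^0 e^(−αu) du = 0!/α^1, ∫|ψ|² du = A²·(b).
Hence A² = 1/[b].
Substituting b = 5.05 gives A² = 0.1980, so A = 0.4450.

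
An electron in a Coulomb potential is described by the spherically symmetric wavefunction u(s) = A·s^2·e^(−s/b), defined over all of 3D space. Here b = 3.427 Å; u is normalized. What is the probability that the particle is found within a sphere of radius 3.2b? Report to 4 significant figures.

Integrate the radial probability density 4πs²|u|² over s ≤ 3.2b.
The full normalization integral is A²·[45·π·b^7/2] = 1, fixing A².
In terms of t = s/b (A², 4π and the length scale all cancel between numerator and denominator), P = [∫_{0}^{3.2} t^6·e^(-2·t) dt] / [∫_{0}^{∞} t^6·e^(-2·t) dt].
With ∫ t^6·e^(-2·t) dt = -(4·t^6 + 12·t^5 + 30·t^4 + 60·t^3 + 90·t^2 + 90·t + 45)·e^(-2·t)/8 + C, the region integral is ≈ 2.57440 and the full one is 45/8.
Taking the ratio yields P = 0.45767.

P ≈ 0.4577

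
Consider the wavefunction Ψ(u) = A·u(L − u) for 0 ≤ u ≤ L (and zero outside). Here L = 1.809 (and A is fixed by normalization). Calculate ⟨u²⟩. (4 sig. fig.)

By definition ⟨u²⟩ = ∫ u^2 |Ψ(u)|² du.
Expanding the polynomial and integrating term by term, evaluating both integrals, ⟨u²⟩ = 2·L^2/7.
With L = 1.809, ⟨u^2⟩ = 0.93499.

⟨u^2⟩ ≈ 0.9350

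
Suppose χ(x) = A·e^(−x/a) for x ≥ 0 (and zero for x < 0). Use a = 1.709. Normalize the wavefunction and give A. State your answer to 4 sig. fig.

The normalization condition is ∫|χ|² dx = 1 from 0 to ∞.
Using ∫₀^∞ xⁿ e^(−αx) dx = n!/αⁿ⁺¹, ∫|χ|² dx = A²·(a/2).
Hence A² = 1/[a/2].
Substituting a = 1.709 gives A² = 1.1703, so A = 1.0818.

A ≈ 1.082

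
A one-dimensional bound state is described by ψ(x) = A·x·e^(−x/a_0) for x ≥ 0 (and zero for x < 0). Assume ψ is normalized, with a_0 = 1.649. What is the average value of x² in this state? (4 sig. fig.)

⟨x²⟩ = ∫ x^2 |ψ|² dx over the full domain.
Recall ∫₀^∞ x^m e^(−x/β) dx = m!·β^(m+1), since the A² factors cancel between numerator and denominator, ⟨x²⟩ = 3·a_0^2.
With a_0 = 1.649, ⟨x^2⟩ = 8.1576.

⟨x^2⟩ ≈ 8.158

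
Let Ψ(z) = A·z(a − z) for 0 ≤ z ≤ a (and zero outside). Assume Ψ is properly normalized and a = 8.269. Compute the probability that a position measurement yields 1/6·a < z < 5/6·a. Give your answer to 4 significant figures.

|Ψ|² is the probability density, so P = ∫_{1/6·a}^{5/6·a} |Ψ|² dz.
Since A² = 1/(a^5/30), this is the region integral divided by the full normalization integral.
Let u = z/a; then A² and the length scale cancel, so P = ∫_{1/6}^{5/6} u^2·(1 - u)^2 du ÷ ∫_{0}^{1} u^2·(1 - u)^2 du.
An antiderivative of u^2·(1 - u)^2 is u^3·(6·u^2 - 15·u + 10)/30; evaluating from 1/6 to 5/6 gives 301/9720, while the full integral is 1/30.
The result is P = 301/324.

P ≈ 0.9290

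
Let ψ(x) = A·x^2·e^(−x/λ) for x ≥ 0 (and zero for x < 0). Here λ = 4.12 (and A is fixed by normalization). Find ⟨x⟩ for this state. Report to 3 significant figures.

⟨x⟩ ≈ 10.3

By definition ⟨x⟩ = ∫ x |ψ(x)|² dx.
Recall ∫₀^∞ x^m e^(−x/β) dx = m!·β^(m+1), evaluating both integrals, ⟨x⟩ = 5·λ/2.
Putting λ = 4.12 gives 10.30.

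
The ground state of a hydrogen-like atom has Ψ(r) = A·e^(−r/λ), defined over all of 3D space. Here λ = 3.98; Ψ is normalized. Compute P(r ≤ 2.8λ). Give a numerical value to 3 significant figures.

P ≈ 0.918

Integrate the radial probability density 4πr²|Ψ|² over r ≤ 2.8λ.
A² is fixed by ∫₀^∞ 4πr²|Ψ|² dr = 1, i.e. A² = (π·λ^3)^(−1).
In terms of u = r/λ (A², 4π and the length scale all cancel between numerator and denominator), P = [∫_{0}^{2.8} u^2·e^(-2·u) du] / [∫_{0}^{∞} u^2·e^(-2·u) du].
With ∫ u^2·e^(-2·u) du = -(2·u^2 + 2·u + 1)·e^(-2·u)/4 + C, the region integral is 1/4 - 557·e^(-28/5)/100 and the full one is 1/4.
Taking the ratio yields P = 0.9176.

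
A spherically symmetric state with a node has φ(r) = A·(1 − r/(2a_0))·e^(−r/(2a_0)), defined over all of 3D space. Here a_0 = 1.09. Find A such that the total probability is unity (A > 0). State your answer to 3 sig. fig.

Normalization requires ∫|φ|² 4πr² dr = 1, integrated from 0 to ∞.
(Spherical symmetry: dV = 4πr² dr.)
Recall ∫₀^∞ r^m e^(−r/β) dr = m!·β^(m+1), the integral (without the A² prefactor) comes out to 8·π·a_0^3.
Hence A² = 1/[8·π·a_0^3].
Plugging in a_0 = 1.09 yields A = 0.1753.

A ≈ 0.175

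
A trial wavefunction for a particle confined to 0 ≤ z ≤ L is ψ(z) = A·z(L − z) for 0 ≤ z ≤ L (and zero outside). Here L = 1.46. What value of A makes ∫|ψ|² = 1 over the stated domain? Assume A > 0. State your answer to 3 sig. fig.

A ≈ 2.13

The normalization condition is ∫|ψ|² dz = 1 from 0 to L.
Expanding the polynomial and integrating term by term, the integral (without the A² prefactor) comes out to L^5/30.
So A² = (L^5/30)^(−1).
Substituting L = 1.46 gives A² = 4.522, so A = 2.127.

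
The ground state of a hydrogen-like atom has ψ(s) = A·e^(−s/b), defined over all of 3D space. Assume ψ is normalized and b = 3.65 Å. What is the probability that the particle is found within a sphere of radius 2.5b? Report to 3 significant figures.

Integrate the radial probability density 4πs²|ψ|² over s ≤ 2.5b.
Normalization gives A² = 1/(π·b^3).
In terms of u = s/b (A², 4π and the length scale all cancel between numerator and denominator), P = [∫_{0}^{2.5} u^2·e^(-2·u) du] / [∫_{0}^{∞} u^2·e^(-2·u) du].
With ∫ u^2·e^(-2·u) du = -(2·u^2 + 2·u + 1)·e^(-2·u)/4 + C, the region integral is 1/4 - 37·e^(-5)/8 and the full one is 1/4.
The region integral divided by the full integral gives P = 0.8753.

P ≈ 0.875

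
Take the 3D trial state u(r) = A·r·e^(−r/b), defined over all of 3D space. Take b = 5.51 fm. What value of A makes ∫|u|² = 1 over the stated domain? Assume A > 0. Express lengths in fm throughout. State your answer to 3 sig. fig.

A ≈ 0.00457 fm^(-5/2)

The normalization condition is ∫|u|² 4πr² dr = 1 from 0 to ∞.
In 3D with spherical symmetry the volume element is 4πr² dr.
With ∫₀^∞ r^4 e^(−αr) dr = 4!/α^5, with u = A·r·e^(−r/b), the integral evaluates to A²·[3·π·b^5].
With b = 5.51: A² = 0.00002089 and A = 0.004571.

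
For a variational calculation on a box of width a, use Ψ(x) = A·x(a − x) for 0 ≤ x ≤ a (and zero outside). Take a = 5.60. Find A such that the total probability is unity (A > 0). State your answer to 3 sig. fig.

We need A² ∫|f|² dx = 1, taking the integral from 0 to a.
Expanding the polynomial and integrating term by term, carrying out the integral gives A² · a^5/30.
So A² = (a^5/30)^(−1).
Substituting a = 5.60 gives A² = 0.005447, so A = 0.07381.

A ≈ 0.0738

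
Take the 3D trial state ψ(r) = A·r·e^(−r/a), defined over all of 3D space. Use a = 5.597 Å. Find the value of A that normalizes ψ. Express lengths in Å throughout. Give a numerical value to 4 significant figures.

A ≈ 0.004395 Å^(-5/2)

We need A² ∫|f|² 4πr² dr = 1, taking the integral from 0 to ∞.
Recall ∫₀^∞ r^m e^(−r/β) dr = m!·β^(m+1), carrying out the integral gives A² · 3·π·a^5.
Plugging in a = 5.597 yields A = 0.0043952.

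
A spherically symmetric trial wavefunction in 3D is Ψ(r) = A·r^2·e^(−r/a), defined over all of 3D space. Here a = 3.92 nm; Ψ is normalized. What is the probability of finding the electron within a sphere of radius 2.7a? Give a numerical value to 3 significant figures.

P ≈ 0.298

P = ∫ |Ψ|² 4πr² dr over r ≤ 2.7a.
A² is fixed by ∫₀^∞ 4πr²|Ψ|² dr = 1, i.e. A² = (45·π·a^7/2)^(−1).
Let u = r/a; then A², 4π and the length scale all cancel, so P = ∫_{0}^{2.7} u^6·e^(-2·u) du ÷ ∫_{0}^{∞} u^6·e^(-2·u) du.
An antiderivative of u^6·e^(-2·u) is -(4·u^6 + 12·u^5 + 30·u^4 + 60·u^3 + 90·u^2 + 90·u + 45)·e^(-2·u)/8; evaluating from 0 to 2.7 gives ≈ 1.6781, while the full integral is 45/8.
Taking the ratio yields P = 0.2983.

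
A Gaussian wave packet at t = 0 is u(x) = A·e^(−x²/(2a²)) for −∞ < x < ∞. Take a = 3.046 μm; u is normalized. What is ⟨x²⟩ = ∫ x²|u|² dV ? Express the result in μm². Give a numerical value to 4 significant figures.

⟨x²⟩ = ∫ x^2 |u|² dx over the full domain.
Since the A² factors cancel between numerator and denominator, ⟨x²⟩ = a^2/2.
Putting a = 3.046 gives 4.6391.

⟨x^2⟩ ≈ 4.639 μm^2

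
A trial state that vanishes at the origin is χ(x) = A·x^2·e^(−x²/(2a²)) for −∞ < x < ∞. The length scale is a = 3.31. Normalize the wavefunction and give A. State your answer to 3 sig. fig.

We need A² ∫|f|² dx = 1, taking the integral from −∞ to ∞.
Using the Gaussian integral ∫_{−∞}^{∞} e^(−αx²) dx = √(π/α), ∫|χ|² dx = A²·(3·√(π)·a^5/4).
Substituting a = 3.31 gives A² = 0.001893, so A = 0.04351.

A ≈ 0.0435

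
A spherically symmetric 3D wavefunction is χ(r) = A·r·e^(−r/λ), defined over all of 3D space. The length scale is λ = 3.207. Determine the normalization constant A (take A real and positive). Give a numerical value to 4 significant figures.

We need A² ∫|f|² 4πr² dr = 1, taking the integral from 0 to ∞.
(Spherical symmetry: dV = 4πr² dr.)
The integral (without the A² prefactor) comes out to 3·π·λ^5.
Hence A² = 1/[3·π·λ^5].
Substituting λ = 3.207 gives A² = 0.00031278, so A = 0.017685.

A ≈ 0.01769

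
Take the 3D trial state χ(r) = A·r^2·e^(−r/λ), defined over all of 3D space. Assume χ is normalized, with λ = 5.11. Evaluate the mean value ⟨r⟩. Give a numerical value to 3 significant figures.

⟨r⟩ = ∫ r |χ|² 4πr² dr over the full domain.
Using ∫₀^∞ rⁿ e^(−αr) dr = n!/αⁿ⁺¹, evaluating both integrals, ⟨r⟩ = 7·λ/2.
Putting λ = 5.11 gives 17.89.

⟨r⟩ ≈ 17.9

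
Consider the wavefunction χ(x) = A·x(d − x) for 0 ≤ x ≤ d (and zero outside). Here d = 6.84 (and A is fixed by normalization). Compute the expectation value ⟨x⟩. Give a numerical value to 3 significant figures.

⟨x⟩ ≈ 3.42

The expectation value is the |χ|²-weighted average of x: ∫ x|χ|² dx.
The ratio of the moment integral to the normalization integral gives ⟨x⟩ = d/2.
Putting d = 6.84 gives 3.420.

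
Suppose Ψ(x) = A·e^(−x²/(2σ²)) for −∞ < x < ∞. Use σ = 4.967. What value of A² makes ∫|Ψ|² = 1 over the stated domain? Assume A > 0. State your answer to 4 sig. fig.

We need A² ∫|f|² dx = 1, taking the integral from −∞ to ∞.
Using the Gaussian integral ∫_{−∞}^{∞} e^(−αx²) dx = √(π/α), carrying out the integral gives A² · √(π)·σ.
Hence A² = 1/[√(π)·σ].
With σ = 4.967: A² = 0.11359 and A = 0.33703.

A^2 ≈ 0.1136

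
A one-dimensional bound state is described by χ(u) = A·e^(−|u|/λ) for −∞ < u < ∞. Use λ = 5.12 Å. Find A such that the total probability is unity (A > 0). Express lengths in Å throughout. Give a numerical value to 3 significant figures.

Require ∫ |χ|² du = 1 over the whole domain.
∫|χ|² du = A²·(λ).
Hence A² = 1/[λ].
Substituting λ = 5.12 gives A² = 0.1953, so A = 0.4419.

A ≈ 0.442 Å^(-1/2)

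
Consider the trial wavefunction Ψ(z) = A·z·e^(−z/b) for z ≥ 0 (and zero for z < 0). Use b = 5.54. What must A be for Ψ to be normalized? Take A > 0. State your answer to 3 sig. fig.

A ≈ 0.153

We need A² ∫|f|² dz = 1, taking the integral from 0 to ∞.
Recall ∫₀^∞ z^m e^(−z/β) dz = m!·β^(m+1), with Ψ = A·z·e^(−z/b), the integral evaluates to A²·[b^3/4].
Setting this equal to 1 gives A² = 1/(b^3/4).
Plugging in b = 5.54 yields A = 0.1534.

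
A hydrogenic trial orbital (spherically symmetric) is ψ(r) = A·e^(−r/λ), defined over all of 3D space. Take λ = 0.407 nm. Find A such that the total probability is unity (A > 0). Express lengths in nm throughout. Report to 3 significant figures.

We need A² ∫|f|² 4πr² dr = 1, taking the integral from 0 to ∞.
The angular integral contributes 4π, leaving ∫₀^∞ r²|ψ|² dr.
Using ∫₀^∞ rⁿ e^(−αr) dr = n!/αⁿ⁺¹, ∫|ψ|² 4πr² dr = A²·(π·λ^3).
So A² = (π·λ^3)^(−1).
Substituting λ = 0.407 gives A² = 4.721, so A = 2.173.

A ≈ 2.17 nm^(-3/2)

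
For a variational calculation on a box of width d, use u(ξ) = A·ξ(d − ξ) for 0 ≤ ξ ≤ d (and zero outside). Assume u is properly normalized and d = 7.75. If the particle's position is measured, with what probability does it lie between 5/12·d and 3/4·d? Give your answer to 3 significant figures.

P ≈ 0.550

The probability is P = ∫ |u|² dξ over [5/12·d, 3/4·d].
The normalization integral ∫|u|²dξ over the whole domain equals d^5/30·A², and A² cancels in the ratio.
Let t = ξ/d; then A² and the length scale cancel, so P = ∫_{5/12}^{3/4} t^2·(1 - t)^2 dt ÷ ∫_{0}^{1} t^2·(1 - t)^2 dt.
With ∫ t^2·(1 - t)^2 dt = t^3·(6·t^2 - 15·t + 10)/30 + C, the region integral is ≈ 0.018329 and the full one is 1/30.
Evaluating gives P = 0.5499.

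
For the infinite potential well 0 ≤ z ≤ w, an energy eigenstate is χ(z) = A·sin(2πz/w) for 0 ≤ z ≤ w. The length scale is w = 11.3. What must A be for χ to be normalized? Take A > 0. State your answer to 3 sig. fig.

Normalization requires ∫|χ|² dz = 1, integrated from 0 to w.
The integral (without the A² prefactor) comes out to w/2.
Setting this equal to 1 gives A² = 1/(w/2).
With w = 11.3: A² = 0.1770 and A = 0.4207.

A ≈ 0.421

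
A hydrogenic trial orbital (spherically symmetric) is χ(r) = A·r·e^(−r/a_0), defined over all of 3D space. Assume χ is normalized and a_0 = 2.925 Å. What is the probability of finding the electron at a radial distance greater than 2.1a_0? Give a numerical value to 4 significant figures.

Integrate the radial probability density 4πr²|χ|² over r > 2.1a_0.
The full normalization integral is A²·[3·π·a_0^5] = 1, fixing A².
Let u = r/a_0; then A², 4π and the length scale all cancel, so P = ∫_{2.1}^{∞} u^4·e^(-2·u) du ÷ ∫_{0}^{∞} u^4·e^(-2·u) du.
With ∫ u^4·e^(-2·u) du = -(u^4/2 + u^3 + 3·u^2/2 + 3·u/2 + 3/4)·e^(-2·u) + C, the region integral is ≈ 0.442370 and the full one is 3/4.
This evaluates to P = 0.58983.

P ≈ 0.5898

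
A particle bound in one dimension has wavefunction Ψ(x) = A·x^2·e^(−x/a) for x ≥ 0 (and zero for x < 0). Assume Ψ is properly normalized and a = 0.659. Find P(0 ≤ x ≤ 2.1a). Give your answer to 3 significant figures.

P ≈ 0.410

The probability is P = ∫ |Ψ|² dx over [0, 2.1a].
The normalization integral ∫|Ψ|²dx over the whole domain equals 3·a^5/4·A², and A² cancels in the ratio.
In terms of u = x/a (A² and the length scale cancel between numerator and denominator), P = [∫_{0}^{2.1} u^4·e^(-2·u) du] / [∫_{0}^{∞} u^4·e^(-2·u) du].
Using ∫ u^4·e^(-2·u) du = -(u^4/2 + u^3 + 3·u^2/2 + 3·u/2 + 3/4)·e^(-2·u), the numerator is ≈ 0.30763 and the denominator is 3/4.
This works out to P = 0.4102.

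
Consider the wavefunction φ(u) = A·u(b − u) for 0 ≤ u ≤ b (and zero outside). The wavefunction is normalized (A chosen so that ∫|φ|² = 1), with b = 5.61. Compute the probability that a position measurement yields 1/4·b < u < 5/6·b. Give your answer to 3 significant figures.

The probability is P = ∫ |φ|² du over [1/4·b, 5/6·b].
The normalization integral ∫|φ|²du over the whole domain equals b^5/30·A², and A² cancels in the ratio.
In terms of t = u/b (A² and the length scale cancel between numerator and denominator), P = [∫_{1/4}^{5/6} t^2·(1 - t)^2 dt] / [∫_{0}^{1} t^2·(1 - t)^2 dt].
An antiderivative of t^2·(1 - t)^2 is t^3·(6·t^2 - 15·t + 10)/30; evaluating from 1/4 to 5/6 gives ≈ 0.028700, while the full integral is 1/30.
This works out to P = 0.8610.

P ≈ 0.861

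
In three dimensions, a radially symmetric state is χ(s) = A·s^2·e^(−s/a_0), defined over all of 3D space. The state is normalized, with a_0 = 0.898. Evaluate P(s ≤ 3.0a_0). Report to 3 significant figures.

P ≈ 0.394

With dV = 4πs²ds, the probability is ∫|χ|² dV over s ≤ 3.0a_0.
A² is fixed by ∫₀^∞ 4πs²|χ|² ds = 1, i.e. A² = (45·π·a_0^7/2)^(−1).
Substituting u = s/a_0, A², 4π and the length scale all cancel in the ratio: P = ∫_{0}^{3.0} u^6·e^(-2·u) du / ∫_{0}^{∞} u^6·e^(-2·u) du.
With ∫ u^6·e^(-2·u) du = -(4·u^6 + 12·u^5 + 30·u^4 + 60·u^3 + 90·u^2 + 90·u + 45)·e^(-2·u)/8 + C, the region integral is ≈ 2.2145 and the full one is 45/8.
Taking the ratio yields P = 0.3937.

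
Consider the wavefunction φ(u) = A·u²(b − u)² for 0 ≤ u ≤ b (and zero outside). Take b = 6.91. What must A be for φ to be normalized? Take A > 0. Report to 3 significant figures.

A ≈ 0.00419

Require ∫ |φ|² du = 1 over the whole domain.
∫|φ|² du = A²·(b^9/630).
Setting this equal to 1 gives A² = 1/(b^9/630).
Substituting b = 6.91 gives A² = 0.00001754, so A = 0.004188.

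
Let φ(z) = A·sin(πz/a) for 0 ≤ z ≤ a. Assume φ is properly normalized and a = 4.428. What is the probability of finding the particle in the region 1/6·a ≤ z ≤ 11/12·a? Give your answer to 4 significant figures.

P ≈ 0.9674

P = ∫_{1/6·a}^{11/12·a} |φ(z)|² dz.
With A² fixed by ∫|φ|² = 1, i.e. A² = (a/2)^(−1), substitute and integrate.
In terms of u = z/a (A² and the length scale cancel between numerator and denominator), P = [∫_{1/6}^{11/12} sin(π·u)^2 du] / [∫_{0}^{1} sin(π·u)^2 du].
Using ∫ sin(π·u)^2 du = u/2 - sin(2·π·u)/(4·π), the numerator is 1/(8·π) + √(3)/(8·π) + 3/8 and the denominator is 1/2.
Taking the ratio, P = (1 + √(3) + 3·π)/(4·π).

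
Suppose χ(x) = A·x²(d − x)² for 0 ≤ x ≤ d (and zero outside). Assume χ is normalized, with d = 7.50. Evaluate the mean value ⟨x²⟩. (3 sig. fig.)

By definition ⟨x²⟩ = ∫ x^2 |χ(x)|² dx.
Expanding the polynomial and integrating term by term, since the A² factors cancel between numerator and denominator, ⟨x²⟩ = 3·d^2/11.
Putting d = 7.50 gives 15.34.

⟨x^2⟩ ≈ 15.3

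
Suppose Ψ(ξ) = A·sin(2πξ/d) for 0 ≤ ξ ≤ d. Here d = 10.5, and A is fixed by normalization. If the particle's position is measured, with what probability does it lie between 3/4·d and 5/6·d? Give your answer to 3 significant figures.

P ≈ 0.152

|Ψ|² is the probability density, so P = ∫_{3/4·d}^{5/6·d} |Ψ|² dξ.
The normalization integral ∫|Ψ|²dξ over the whole domain equals d/2·A², and A² cancels in the ratio.
In terms of u = ξ/d (A² and the length scale cancel between numerator and denominator), P = [∫_{3/4}^{5/6} sin(2·π·u)^2 du] / [∫_{0}^{1} sin(2·π·u)^2 du].
With ∫ sin(2·π·u)^2 du = u/2 - sin(4·π·u)/(8·π) + C, the region integral is √(3)/(16·π) + 1/24 and the full one is 1/2.
Taking the ratio, P = (√(3)/8 + π/12)/π.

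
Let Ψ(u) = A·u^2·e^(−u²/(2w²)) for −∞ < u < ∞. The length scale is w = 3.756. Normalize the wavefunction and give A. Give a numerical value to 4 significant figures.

A ≈ 0.03172

Normalization requires ∫|Ψ|² du = 1, integrated from −∞ to ∞.
Differentiating ∫e^(−αu²) du = √(π/α) under α to get the higher moments, with Ψ = A·u^2·e^(−u²/(2w²)), the integral evaluates to A²·[3·√(π)·w^5/4].
With w = 3.756: A² = 0.0010063 and A = 0.031723.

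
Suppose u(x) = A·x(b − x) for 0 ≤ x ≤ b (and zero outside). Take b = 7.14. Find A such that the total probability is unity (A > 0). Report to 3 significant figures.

A ≈ 0.0402

Require ∫ |u|² dx = 1 over the whole domain.
With u = A·x(b − x), the integral evaluates to A²·[b^5/30].
Hence A² = 1/[b^5/30].
Substituting b = 7.14 gives A² = 0.001617, so A = 0.04021.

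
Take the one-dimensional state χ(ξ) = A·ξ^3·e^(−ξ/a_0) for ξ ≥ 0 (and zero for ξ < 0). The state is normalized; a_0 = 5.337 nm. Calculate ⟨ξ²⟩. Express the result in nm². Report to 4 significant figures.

By definition ⟨ξ²⟩ = ∫ ξ^2 |χ(ξ)|² dξ.
Evaluating both integrals, ⟨ξ²⟩ = 14·a_0^2.
Putting a_0 = 5.337 gives 398.77.

⟨ξ^2⟩ ≈ 398.8 nm^2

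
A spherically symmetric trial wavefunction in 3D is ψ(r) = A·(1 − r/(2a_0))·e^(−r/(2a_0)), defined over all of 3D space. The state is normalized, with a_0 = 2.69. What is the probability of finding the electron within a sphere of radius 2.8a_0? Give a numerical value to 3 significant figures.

P ≈ 0.0633

With dV = 4πr²dr, the probability is ∫|ψ|² dV over r ≤ 2.8a_0.
The full normalization integral is A²·[8·π·a_0^3] = 1, fixing A².
Let u = r/a_0; then A², 4π and the length scale all cancel, so P = ∫_{0}^{2.8} u^2·(1 - u/2)^2·e^(-u) du ÷ ∫_{0}^{∞} u^2·(1 - u/2)^2·e^(-u) du.
Using ∫ u^2·(1 - u/2)^2·e^(-u) du = -(u^4/4 + u^2 + 2·u + 2)·e^(-u), the numerator is ≈ 0.12666 and the denominator is 2.
The region integral divided by the full integral gives P = 0.06333.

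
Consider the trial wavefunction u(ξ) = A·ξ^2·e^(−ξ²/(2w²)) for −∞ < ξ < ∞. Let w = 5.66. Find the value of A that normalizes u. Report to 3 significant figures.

Normalization requires ∫|u|² dξ = 1, integrated from −∞ to ∞.
The integral (without the A² prefactor) comes out to 3·√(π)·w^5/4.
Setting this equal to 1 gives A² = 1/(3·√(π)·w^5/4).
Plugging in w = 5.66 yields A = 0.01138.

A ≈ 0.0114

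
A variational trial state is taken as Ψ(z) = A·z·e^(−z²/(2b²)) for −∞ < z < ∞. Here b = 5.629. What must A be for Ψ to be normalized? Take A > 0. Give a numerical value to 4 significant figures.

Normalization requires ∫|Ψ|² dz = 1, integrated from −∞ to ∞.
Using the Gaussian integral ∫_{−∞}^{∞} e^(−αz²) dz = √(π/α), with Ψ = A·z·e^(−z²/(2b²)), the integral evaluates to A²·[√(π)·b^3/2].
So A² = (√(π)·b^3/2)^(−1).
Substituting b = 5.629 gives A² = 0.0063265, so A = 0.079539.

A ≈ 0.07954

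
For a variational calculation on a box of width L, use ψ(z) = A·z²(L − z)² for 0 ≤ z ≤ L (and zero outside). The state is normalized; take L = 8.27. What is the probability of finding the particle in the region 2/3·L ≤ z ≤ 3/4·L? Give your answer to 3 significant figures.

The probability is P = ∫ |ψ|² dz over [2/3·L, 3/4·L].
Since A² = 1/(L^9/630), this is the region integral divided by the full normalization integral.
Let u = z/L; then A² and the length scale cancel, so P = ∫_{2/3}^{3/4} u^4·(1 - u)^4 du ÷ ∫_{0}^{1} u^4·(1 - u)^4 du.
An antiderivative of u^4·(1 - u)^4 is u^5·(70·u^4 - 315·u^3 + 540·u^2 - 420·u + 126)/630; evaluating from 2/3 to 3/4 gives ≈ 0.00015225, while the full integral is 1/630.
This works out to P = 0.09592.

P ≈ 0.0959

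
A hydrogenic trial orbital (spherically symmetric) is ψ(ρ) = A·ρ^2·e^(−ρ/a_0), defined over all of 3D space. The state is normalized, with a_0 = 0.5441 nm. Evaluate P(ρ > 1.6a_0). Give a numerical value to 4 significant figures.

With dV = 4πρ²dρ, the probability is ∫|ψ|² dV over ρ > 1.6a_0.
The full normalization integral is A²·[45·π·a_0^7/2] = 1, fixing A².
In terms of u = ρ/a_0 (A², 4π and the length scale all cancel between numerator and denominator), P = [∫_{1.6}^{∞} u^6·e^(-2·u) du] / [∫_{0}^{∞} u^6·e^(-2·u) du].
With ∫ u^6·e^(-2·u) du = -(4·u^6 + 12·u^5 + 30·u^4 + 60·u^3 + 90·u^2 + 90·u + 45)·e^(-2·u)/8 + C, the region integral is ≈ 5.37402 and the full one is 45/8.
Taking the ratio yields P = 0.95538.

P ≈ 0.9554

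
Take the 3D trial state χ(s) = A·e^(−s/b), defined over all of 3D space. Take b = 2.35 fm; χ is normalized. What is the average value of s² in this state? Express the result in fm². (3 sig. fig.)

⟨s²⟩ = ∫ s^2 |χ|² 4πs² ds over the full domain.
With ∫₀^∞ s^4 e^(−αs) ds = 4!/α^5, the ratio of the moment integral to the normalization integral gives ⟨s²⟩ = 3·b^2.
With b = 2.35, ⟨s^2⟩ = 16.57.

⟨s^2⟩ ≈ 16.6 fm^2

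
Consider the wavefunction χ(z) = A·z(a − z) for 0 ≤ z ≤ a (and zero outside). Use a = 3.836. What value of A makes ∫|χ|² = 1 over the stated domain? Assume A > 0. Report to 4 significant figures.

We need A² ∫|f|² dz = 1, taking the integral from 0 to a.
Expanding the polynomial and integrating term by term, with χ = A·z(a − z), the integral evaluates to A²·[a^5/30].
Plugging in a = 3.836 yields A = 0.19005.

A ≈ 0.1900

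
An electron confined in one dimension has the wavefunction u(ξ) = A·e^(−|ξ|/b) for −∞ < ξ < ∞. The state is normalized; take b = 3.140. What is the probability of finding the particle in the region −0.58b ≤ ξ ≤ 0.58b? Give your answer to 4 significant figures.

P ≈ 0.6865

The probability is P = ∫ |u|² dξ over [−0.58b, 0.58b].
Since A² = 1/(b), this is the region integral divided by the full normalization integral.
By symmetry take twice the ξ ≥ 0 contribution in numerator and denominator; the 2's cancel. Substituting t = ξ/b, A² and the length scale cancel in the ratio: P = ∫_{0}^{0.58} e^(-2·t) dt / ∫_{0}^{∞} e^(-2·t) dt.
With ∫ e^(-2·t) dt = -e^(-2·t)/2 + C, the region integral is 1/2 - e^(-29/25)/2 and the full one is 1/2.
Taking the ratio, P = 0.68651.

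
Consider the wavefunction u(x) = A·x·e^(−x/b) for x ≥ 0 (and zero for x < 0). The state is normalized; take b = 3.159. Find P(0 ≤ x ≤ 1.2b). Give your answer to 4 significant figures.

P ≈ 0.4303

The probability is P = ∫ |u|² dx over [0, 1.2b].
Since A² = 1/(b^3/4), this is the region integral divided by the full normalization integral.
In terms of t = x/b (A² and the length scale cancel between numerator and denominator), P = [∫_{0}^{1.2} t^2·e^(-2·t) dt] / [∫_{0}^{∞} t^2·e^(-2·t) dt].
An antiderivative of t^2·e^(-2·t) is -(2·t^2 + 2·t + 1)·e^(-2·t)/4; evaluating from 0 to 1.2 gives 1/4 - 157·e^(-12/5)/100, while the full integral is 1/4.
Taking the ratio, P = 0.43029.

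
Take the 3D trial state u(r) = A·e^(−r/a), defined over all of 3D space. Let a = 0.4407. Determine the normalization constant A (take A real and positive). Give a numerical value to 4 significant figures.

A ≈ 1.928

Normalization requires ∫|u|² 4πr² dr = 1, integrated from 0 to ∞.
The angular integral contributes 4π, leaving ∫₀^∞ r²|u|² dr.
With u = A·e^(−r/a), the integral evaluates to A²·[π·a^3].
Setting this equal to 1 gives A² = 1/(π·a^3).
Substituting a = 0.4407 gives A² = 3.7190, so A = 1.9285.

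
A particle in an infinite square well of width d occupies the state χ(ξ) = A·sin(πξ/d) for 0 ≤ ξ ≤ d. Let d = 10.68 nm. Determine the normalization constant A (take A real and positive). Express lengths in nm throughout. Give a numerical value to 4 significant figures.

Require ∫ |χ|² dξ = 1 over the whole domain.
Carrying out the integral gives A² · d/2.
Hence A² = 1/[d/2].
Plugging in d = 10.68 yields A = 0.43274.

A ≈ 0.4327 nm^(-1/2)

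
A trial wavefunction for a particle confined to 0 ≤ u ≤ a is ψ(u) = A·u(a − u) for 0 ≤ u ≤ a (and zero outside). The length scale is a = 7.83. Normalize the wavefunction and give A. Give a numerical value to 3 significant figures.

Require ∫ |ψ|² du = 1 over the whole domain.
With ψ = A·u(a − u), the integral evaluates to A²·[a^5/30].
Hence A² = 1/[a^5/30].
Plugging in a = 7.83 yields A = 0.03193.

A ≈ 0.0319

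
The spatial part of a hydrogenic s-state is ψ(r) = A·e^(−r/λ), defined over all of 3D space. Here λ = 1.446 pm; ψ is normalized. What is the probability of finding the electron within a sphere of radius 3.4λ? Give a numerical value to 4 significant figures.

Integrate the radial probability density 4πr²|ψ|² over r ≤ 3.4λ.
A² is fixed by ∫₀^∞ 4πr²|ψ|² dr = 1, i.e. A² = (π·λ^3)^(−1).
Let u = r/λ; then A², 4π and the length scale all cancel, so P = ∫_{0}^{3.4} u^2·e^(-2·u) du ÷ ∫_{0}^{∞} u^2·e^(-2·u) du.
Using ∫ u^2·e^(-2·u) du = -(2·u^2 + 2·u + 1)·e^(-2·u)/4, the numerator is 1/4 - 773·e^(-34/5)/100 and the denominator is 1/4.
This evaluates to P = 0.96556.

P ≈ 0.9656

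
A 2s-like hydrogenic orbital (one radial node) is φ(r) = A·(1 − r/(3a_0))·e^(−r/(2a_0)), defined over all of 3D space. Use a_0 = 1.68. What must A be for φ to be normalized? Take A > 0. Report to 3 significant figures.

Normalization requires ∫|φ|² 4πr² dr = 1, integrated from 0 to ∞.
In 3D with spherical symmetry the volume element is 4πr² dr.
With φ = A·(1 − r/(3a_0))·e^(−r/(2a_0)), the integral evaluates to A²·[8·π·a_0^3/3].
Setting this equal to 1 gives A² = 1/(8·π·a_0^3/3).
Substituting a_0 = 1.68 gives A² = 0.02517, so A = 0.1587.

A ≈ 0.159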